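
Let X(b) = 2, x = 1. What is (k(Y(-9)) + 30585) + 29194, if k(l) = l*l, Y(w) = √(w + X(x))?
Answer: 59772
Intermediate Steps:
Y(w) = √(2 + w) (Y(w) = √(w + 2) = √(2 + w))
k(l) = l²
(k(Y(-9)) + 30585) + 29194 = ((√(2 - 9))² + 30585) + 29194 = ((√(-7))² + 30585) + 29194 = ((I*√7)² + 30585) + 29194 = (-7 + 30585) + 29194 = 30578 + 29194 = 59772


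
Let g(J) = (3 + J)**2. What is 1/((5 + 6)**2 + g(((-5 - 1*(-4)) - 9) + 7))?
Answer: 1/121 ≈ 0.0082645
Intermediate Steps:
1/((5 + 6)**2 + g(((-5 - 1*(-4)) - 9) + 7)) = 1/((5 + 6)**2 + (3 + (((-5 - 1*(-4)) - 9) + 7))**2) = 1/(11**2 + (3 + (((-5 + 4) - 9) + 7))**2) = 1/(121 + (3 + ((-1 - 9) + 7))**2) = 1/(121 + (3 + (-10 + 7))**2) = 1/(121 + (3 - 3)**2) = 1/(121 + 0**2) = 1/(121 + 0) = 1/121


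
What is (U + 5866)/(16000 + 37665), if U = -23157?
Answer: -17291/53665 ≈ -0.32220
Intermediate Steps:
(U + 5866)/(16000 + 37665) = (-23157 + 5866)/(16000 + 37665) = -17291/53665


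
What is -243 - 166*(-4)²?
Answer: -2899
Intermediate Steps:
-243 - 166*(-4)² = -243 - 166*16 = -243 - 2656 = -2899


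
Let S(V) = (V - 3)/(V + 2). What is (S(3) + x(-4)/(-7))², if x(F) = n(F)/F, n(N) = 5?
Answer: 25/784 ≈ 0.031888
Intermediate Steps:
x(F) = 5/F
S(V) = (-3 + V)/(2 + V)
(S(3) + x(-4)/(-7))² = ((-3 + 3)/(2 + 3) + (5/(-4))/(-7))² = (0/5 + (5*(-¼))*(-⅐))² = ((⅕)*0 - 5/4*(-⅐))² = (0 + 5/28)² = (5/28)² = 25/784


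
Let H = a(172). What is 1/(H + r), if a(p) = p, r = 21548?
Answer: 1/21720 ≈ 4.6041e-5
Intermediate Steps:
H = 172
1/(H + r) = 1/(172 + 21548) = 1/21720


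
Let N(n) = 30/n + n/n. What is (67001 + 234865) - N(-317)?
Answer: 95691235/317 ≈ 3.0187e+5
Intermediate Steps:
N(n) = 1 + 30/n (N(n) = 30/n + 1 = 1 + 30/n)
(67001 + 234865) - N(-317) = (67001 + 234865) - (30 - 317)/(-317) = 301866 - (-1)*(-287)/317 = 301866 - 1*287/317 = 301866 - 287/317 = 95691235/317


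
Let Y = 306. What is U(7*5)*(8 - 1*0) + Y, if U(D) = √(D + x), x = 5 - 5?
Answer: 306 + 8*√35 ≈ 353.33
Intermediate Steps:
x = 0
U(D) = √D (U(D) = √(D + 0) = √D)
U(7*5)*(8 - 1*0) + Y = √(7*5)*(8 - 1*0) + 306 = √35*(8 + 0) + 306 = √35*8 + 306 = 8*√35 + 306 = 306 + 8*√35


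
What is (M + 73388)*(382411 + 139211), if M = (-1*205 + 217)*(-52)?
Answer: 37955303208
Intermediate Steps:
M = -624 (M = (-205 + 217)*(-52) = 12*(-52) = -624)
(M + 73388)*(382411 + 139211) = (-624 + 73388)*(382411 + 139211) = 72764*521622 = 37955303208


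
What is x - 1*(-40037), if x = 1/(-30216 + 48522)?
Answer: 732917323/18306 ≈ 40037.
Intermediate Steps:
x = 1/18306 ≈ 5.4627e-5
x - 1*(-40037) = 1/18306 - 1*(-40037) = 1/18306 + 40037 = 732917323/18306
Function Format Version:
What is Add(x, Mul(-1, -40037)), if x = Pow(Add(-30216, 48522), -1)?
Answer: Rational(732917323, 18306) ≈ 40037.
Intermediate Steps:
x = Rational(1, 18306) (x = Pow(18306, -1) = Rational(1, 18306) ≈ 5.4627e-5)
Add(x, Mul(-1, -40037)) = Add(Rational(1, 18306), Mul(-1, -40037)) = Add(Rational(1, 18306), 40037) = Rational(732917323, 18306)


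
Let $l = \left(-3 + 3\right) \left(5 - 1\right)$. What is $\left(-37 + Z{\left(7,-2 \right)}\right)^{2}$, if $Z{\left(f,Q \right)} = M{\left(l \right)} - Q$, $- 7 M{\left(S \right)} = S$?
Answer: $1225$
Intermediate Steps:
$l = 0$ ($l = 0 \cdot 4 = 0$)
$M{\left(S \right)} = - \frac{S}{7}$
$Z{\left(f,Q \right)} = - Q$ ($Z{\left(f,Q \right)} = \left(- \frac{1}{7}\right) 0 - Q = 0 - Q = - Q$)
$\left(-37 + Z{\left(7,-2 \right)}\right)^{2} = \left(-37 - -2\right)^{2} = \left(-37 + 2\right)^{2} = \left(-35\right)^{2} = 1225$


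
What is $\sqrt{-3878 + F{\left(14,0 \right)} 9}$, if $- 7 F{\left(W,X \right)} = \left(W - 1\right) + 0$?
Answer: $\frac{i \sqrt{190841}}{7} \approx 62.408 i$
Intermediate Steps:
$F{\left(W,X \right)} = \frac{1}{7} - \frac{W}{7}$ ($F{\left(W,X \right)} = - \frac{\left(W - 1\right) + 0}{7} = - \frac{\left(-1 + W\right) + 0}{7} = - \frac{-1 + W}{7} = \frac{1}{7} - \frac{W}{7}$)
$\sqrt{-3878 + F{\left(14,0 \right)} 9} = \sqrt{-3878 + \left(\frac{1}{7} - 2\right) 9} = \sqrt{-3878 - \frac{117}{7}} = \sqrt{- \frac{27263}{7}} = \frac{i \sqrt{190841}}{7}$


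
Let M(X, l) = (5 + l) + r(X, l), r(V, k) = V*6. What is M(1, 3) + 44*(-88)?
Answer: -3858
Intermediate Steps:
r(V, k) = 6*V
M(X, l) = 5 + l + 6*X (M(X, l) = (5 + l) + 6*X = 5 + l + 6*X)
M(1, 3) + 44*(-88) = (5 + 3 + 6*1) + 44*(-88) = (5 + 3 + 6) - 3872 = 14 - 3872 = -3858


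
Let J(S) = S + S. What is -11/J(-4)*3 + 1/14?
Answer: 235/56 ≈ 4.1964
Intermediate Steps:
J(S) = 2*S
-11/J(-4)*3 + 1/14 = -11/(2*(-4))*3 + 1/14 = -11/(-8)*3 + 1/14 = -11*(-⅛)*3 + 1/14 = (11/8)*3 + 1/14 = 33/8 + 1/14 = 235/56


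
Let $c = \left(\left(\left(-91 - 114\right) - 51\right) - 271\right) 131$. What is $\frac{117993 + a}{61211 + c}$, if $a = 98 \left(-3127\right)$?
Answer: $\frac{188453}{7826} \approx 24.08$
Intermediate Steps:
$c = -69037$ ($c = \left(\left(-205 - 51\right) - 271\right) 131 = \left(-256 - 271\right) 131 = \left(-527\right) 131 = -69037$)
$a = -306446$
$\frac{117993 + a}{61211 + c} = \frac{117993 - 306446}{61211 - 69037} = - \frac{188453}{-7826} = \left(-188453\right) \left(- \frac{1}{7826}\right) = \frac{188453}{7826}$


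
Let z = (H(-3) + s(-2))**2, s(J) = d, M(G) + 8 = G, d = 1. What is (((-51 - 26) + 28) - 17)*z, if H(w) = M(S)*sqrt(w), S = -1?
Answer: 15972 + 1188*I*sqrt(3) ≈ 15972.0 + 2057.7*I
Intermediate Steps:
M(G) = -8 + G
H(w) = -9*sqrt(w) (H(w) = (-8 - 1)*sqrt(w) = -9*sqrt(w))
s(J) = 1
z = (1 - 9*I*sqrt(3))**2 (z = (-9*I*sqrt(3) + 1)**2 = (1 - 9*I*sqrt(3))**2 ≈ -242.0 - 31.177*I)
(((-51 - 26) + 28) - 17)*z = (((-51 - 26) + 28) - 17)*(1 - 9*I*sqrt(3))**2 = ((-77 + 28) - 17)*(1 - 9*I*sqrt(3))**2 = (-49 - 17)*(1 - 9*I*sqrt(3))**2 = -66*(1 - 9*I*sqrt(3))**2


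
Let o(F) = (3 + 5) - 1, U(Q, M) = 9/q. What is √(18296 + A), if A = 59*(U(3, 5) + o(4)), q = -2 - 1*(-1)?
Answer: √18178 ≈ 134.83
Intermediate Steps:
q = -1 (q = -2 + 1 = -1)
U(Q, M) = -9 (U(Q, M) = 9/(-1) = 9*(-1) = -9)
o(F) = 7 (o(F) = 8 - 1 = 7)
A = -118 (A = 59*(-9 + 7) = 59*(-2) = -118)
√(18296 + A) = √(18296 - 118) = √18178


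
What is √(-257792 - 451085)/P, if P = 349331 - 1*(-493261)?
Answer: I*√708877/842592 ≈ 0.00099924*I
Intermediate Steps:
P = 842592 (P = 349331 + 493261 = 842592)
√(-257792 - 451085)/P = √(-257792 - 451085)/842592 = √(-708877)*(1/842592) = (I*√708877)*(1/842592) = I*√708877/842592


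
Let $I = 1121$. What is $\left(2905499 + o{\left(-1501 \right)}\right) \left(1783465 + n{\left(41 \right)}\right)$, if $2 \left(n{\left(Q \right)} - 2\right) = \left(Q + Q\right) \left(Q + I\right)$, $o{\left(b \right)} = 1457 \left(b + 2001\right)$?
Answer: $6654248274891$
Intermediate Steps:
$o{\left(b \right)} = 2915457 + 1457 b$ ($o{\left(b \right)} = 1457 \left(2001 + b\right) = 2915457 + 1457 b$)
$n{\left(Q \right)} = 2 + Q \left(1121 + Q\right)$ ($n{\left(Q \right)} = 2 + \frac{\left(Q + Q\right) \left(Q + 1121\right)}{2} = 2 + \frac{2 Q \left(1121 + Q\right)}{2} = 2 + Q \left(1121 + Q\right)$)
$\left(2905499 + o{\left(-1501 \right)}\right) \left(1783465 + n{\left(41 \right)}\right) = \left(2905499 + \left(2915457 + 1457 \left(-1501\right)\right)\right) \left(1783465 + \left(2 + 41^{2} + 1121 \cdot 41\right)\right) = \left(2905499 + \left(2915457 - 2186957\right)\right) \left(1783465 + \left(2 + 1681 + 45961\right)\right) = \left(2905499 + 728500\right) \left(1783465 + 47644\right) = 3633999 \cdot 1831109 = 6654248274891$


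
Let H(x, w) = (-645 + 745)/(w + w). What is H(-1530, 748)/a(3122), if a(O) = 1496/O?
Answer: 39025/279752 ≈ 0.13950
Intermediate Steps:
H(x, w) = 50/w (H(x, w) = 100/((2*w)) = 100*(1/(2*w)) = 50/w)
H(-1530, 748)/a(3122) = (50/748)/((1496/3122)) = (50*(1/748))/((1496*(1/3122))) = 25/(374*(748/1561)) = (25/374)*(1561/748) = 39025/279752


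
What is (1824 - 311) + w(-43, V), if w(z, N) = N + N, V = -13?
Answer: 1487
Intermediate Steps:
w(z, N) = 2*N
(1824 - 311) + w(-43, V) = (1824 - 311) + 2*(-13) = 1513 - 26 = 1487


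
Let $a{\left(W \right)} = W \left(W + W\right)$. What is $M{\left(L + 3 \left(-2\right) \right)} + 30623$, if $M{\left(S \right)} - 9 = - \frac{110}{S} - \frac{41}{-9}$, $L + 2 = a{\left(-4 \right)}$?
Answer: $\frac{1102751}{36} \approx 30632.0$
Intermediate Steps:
$a{\left(W \right)} = 2 W^{2}$ ($a{\left(W \right)} = W 2 W = 2 W^{2}$)
$L = 30$ ($L = -2 + 2 \left(-4\right)^{2} = -2 + 2 \cdot 16 = -2 + 32 = 30$)
$M{\left(S \right)} = \frac{122}{9} - \frac{110}{S}$ ($M{\left(S \right)} = 9 - \left(- \frac{41}{9} + \frac{110}{S}\right) = 9 + \left(- \frac{110}{S} + \frac{41}{9}\right) = 9 + \left(\frac{41}{9} - \frac{110}{S}\right) = \frac{122}{9} - \frac{110}{S}$)
$M{\left(L + 3 \left(-2\right) \right)} + 30623 = \left(\frac{122}{9} - \frac{110}{30 + 3 \left(-2\right)}\right) + 30623 = \left(\frac{122}{9} - \frac{110}{30 - 6}\right) + 30623 = \left(\frac{122}{9} - \frac{110}{24}\right) + 30623 = \left(\frac{122}{9} - \frac{55}{12}\right) + 30623 = \frac{323}{36} + 30623 = \frac{1102751}{36}$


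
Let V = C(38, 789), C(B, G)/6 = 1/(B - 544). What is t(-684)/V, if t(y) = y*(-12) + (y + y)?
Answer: -576840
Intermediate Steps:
C(B, G) = 6/(-544 + B) (C(B, G) = 6/(B - 544) = 6/(-544 + B))
V = -3/253 (V = 6/(-544 + 38) = 6/(-506) = 6*(-1/506) = -3/253 ≈ -0.011858)
t(y) = -10*y (t(y) = -12*y + 2*y = -10*y)
t(-684)/V = (-10*(-684))/(-3/253) = 6840*(-253/3) = -576840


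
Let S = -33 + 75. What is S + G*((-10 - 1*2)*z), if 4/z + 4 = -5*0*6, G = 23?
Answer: 318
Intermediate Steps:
S = 42
z = -1 (z = 4/(-4 - 5*0*6) = 4/(-4 + 0*6) = 4/(-4 + 0) = 4/(-4) = 4*(-1/4) = -1)
S + G*((-10 - 1*2)*z) = 42 + 23*((-10 - 1*2)*(-1)) = 42 + 23*((-10 - 2)*(-1)) = 42 + 23*(-12*(-1)) = 42 + 23*12 = 42 + 276 = 318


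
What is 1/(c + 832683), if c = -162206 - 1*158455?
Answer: 1/512022 ≈ 1.9530e-6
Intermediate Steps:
c = -320661 (c = -162206 - 158455 = -320661)
1/(c + 832683) = 1/(-320661 + 832683) = 1/512022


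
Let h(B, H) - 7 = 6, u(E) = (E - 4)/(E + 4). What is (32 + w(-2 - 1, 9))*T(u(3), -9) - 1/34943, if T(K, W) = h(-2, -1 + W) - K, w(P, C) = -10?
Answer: 70724625/244601 ≈ 289.14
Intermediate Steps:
u(E) = (-4 + E)/(4 + E)
h(B, H) = 13 (h(B, H) = 7 + 6 = 13)
T(K, W) = 13 - K
(32 + w(-2 - 1, 9))*T(u(3), -9) - 1/34943 = (32 - 10)*(13 - (-4 + 3)/(4 + 3)) - 1/34943 = 22*(13 - (-1)/7) - 1*1/34943 = 22*(13 - (-1)/7) - 1/34943 = 22*(13 - 1*(-1/7)) - 1/34943 = 22*(13 + 1/7) - 1/34943 = 22*(92/7) - 1/34943 = 2024/7 - 1/34943 = 70724625/244601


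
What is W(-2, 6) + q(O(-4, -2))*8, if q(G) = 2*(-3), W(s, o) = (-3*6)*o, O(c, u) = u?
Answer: -156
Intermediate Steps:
W(s, o) = -18*o
q(G) = -6
W(-2, 6) + q(O(-4, -2))*8 = -18*6 - 6*8 = -108 - 48 = -156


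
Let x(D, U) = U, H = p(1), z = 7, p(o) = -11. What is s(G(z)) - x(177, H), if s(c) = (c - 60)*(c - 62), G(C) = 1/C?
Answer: 181966/49 ≈ 3713.6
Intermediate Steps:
H = -11
s(c) = (-62 + c)*(-60 + c) (s(c) = (-60 + c)*(-62 + c) = (-62 + c)*(-60 + c))
s(G(z)) - x(177, H) = (3720 + (1/7)² - 122/7) - 1*(-11) = (3720 + (⅐)² - 122*⅐) + 11 = (3720 + 1/49 - 122/7) + 11 = 181427/49 + 11 = 181966/49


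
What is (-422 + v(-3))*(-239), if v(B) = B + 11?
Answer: 98946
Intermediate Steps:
v(B) = 11 + B
(-422 + v(-3))*(-239) = (-422 + (11 - 3))*(-239) = (-422 + 8)*(-239) = -414*(-239) = 98946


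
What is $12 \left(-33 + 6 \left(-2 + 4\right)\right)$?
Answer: $-252$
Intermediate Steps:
$12 \left(-33 + 6 \left(-2 + 4\right)\right) = 12 \left(-33 + 6 \cdot 2\right) = 12 \left(-33 + 12\right) = 12 \left(-21\right) = -252$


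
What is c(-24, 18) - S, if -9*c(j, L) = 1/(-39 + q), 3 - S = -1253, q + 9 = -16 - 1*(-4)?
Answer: -678239/540 ≈ -1256.0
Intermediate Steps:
q = -21 (q = -9 + (-16 - 1*(-4)) = -9 + (-16 + 4) = -9 - 12 = -21)
S = 1256 (S = 3 - 1*(-1253) = 3 + 1253 = 1256)
c(j, L) = 1/540 (c(j, L) = -1/(9*(-39 - 21)) = -⅑/(-60) = -⅑*(-1/60) = 1/540)
c(-24, 18) - S = 1/540 - 1*1256 = 1/540 - 1256 = -678239/540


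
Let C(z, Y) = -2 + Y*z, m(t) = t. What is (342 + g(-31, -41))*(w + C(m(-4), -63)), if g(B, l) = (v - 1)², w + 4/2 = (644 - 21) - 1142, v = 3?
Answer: -93766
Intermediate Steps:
w = -521 (w = -2 + ((644 - 21) - 1142) = -2 + (623 - 1142) = -2 - 519 = -521)
g(B, l) = 4 (g(B, l) = (3 - 1)² = 2² = 4)
(342 + g(-31, -41))*(w + C(m(-4), -63)) = (342 + 4)*(-521 + (-2 - 63*(-4))) = 346*(-521 + (-2 + 252)) = 346*(-521 + 250) = 346*(-271) = -93766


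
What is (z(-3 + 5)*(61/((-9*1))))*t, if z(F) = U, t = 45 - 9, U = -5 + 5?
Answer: 0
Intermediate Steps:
U = 0
t = 36
z(F) = 0
(z(-3 + 5)*(61/((-9*1))))*t = (0*(61/((-9*1))))*36 = (0*(61/(-9)))*36 = (0*(61*(-1/9)))*36 = (0*(-61/9))*36 = 0*36 = 0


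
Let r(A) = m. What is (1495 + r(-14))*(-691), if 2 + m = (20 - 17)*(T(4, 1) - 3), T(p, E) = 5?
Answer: -1035809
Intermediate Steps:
m = 4 (m = -2 + (20 - 17)*(5 - 3) = -2 + 3*2 = -2 + 6 = 4)
r(A) = 4
(1495 + r(-14))*(-691) = (1495 + 4)*(-691) = 1499*(-691) = -1035809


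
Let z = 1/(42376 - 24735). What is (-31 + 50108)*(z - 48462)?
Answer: -42811735746857/17641 ≈ -2.4268e+9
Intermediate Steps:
z = 1/17641 ≈ 5.6686e-5
(-31 + 50108)*(z - 48462) = (-31 + 50108)*(1/17641 - 48462) = 50077*(-854918141/17641) = -42811735746857/17641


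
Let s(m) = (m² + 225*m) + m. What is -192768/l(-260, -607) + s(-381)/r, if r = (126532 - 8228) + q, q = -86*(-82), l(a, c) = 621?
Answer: -8042650751/25948692 ≈ -309.94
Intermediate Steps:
q = 7052
s(m) = m² + 226*m
r = 125356 (r = (126532 - 8228) + 7052 = 118304 + 7052 = 125356)
-192768/l(-260, -607) + s(-381)/r = -192768/621 - 381*(226 - 381)/125356 = -192768*1/621 - 381*(-155)*(1/125356) = -64256/207 + 59055*(1/125356) = -64256/207 + 59055/125356 = -8042650751/25948692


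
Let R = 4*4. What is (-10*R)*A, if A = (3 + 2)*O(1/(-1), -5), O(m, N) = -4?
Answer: 3200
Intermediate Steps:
R = 16
A = -20 (A = (3 + 2)*(-4) = 5*(-4) = -20)
(-10*R)*A = -10*16*(-20) = -160*(-20) = 3200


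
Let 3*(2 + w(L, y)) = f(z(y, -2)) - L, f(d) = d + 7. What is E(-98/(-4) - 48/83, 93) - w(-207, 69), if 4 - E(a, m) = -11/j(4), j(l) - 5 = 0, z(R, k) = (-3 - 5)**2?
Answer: -1267/15 ≈ -84.467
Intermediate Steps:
z(R, k) = 64 (z(R, k) = (-8)**2 = 64)
j(l) = 5 (j(l) = 5 + 0 = 5)
f(d) = 7 + d
w(L, y) = 65/3 - L/3 (w(L, y) = -2 + ((7 + 64) - L)/3 = -2 + (71 - L)/3 = -2 + (71/3 - L/3) = 65/3 - L/3)
E(a, m) = 31/5 (E(a, m) = 4 - (-11)/5 = 4 - 1*(-11/5) = 4 + 11/5 = 31/5)
E(-98/(-4) - 48/83, 93) - w(-207, 69) = 31/5 - (65/3 - 1/3*(-207)) = 31/5 - (65/3 + 69) = 31/5 - 1*272/3 = 31/5 - 272/3 = -1267/15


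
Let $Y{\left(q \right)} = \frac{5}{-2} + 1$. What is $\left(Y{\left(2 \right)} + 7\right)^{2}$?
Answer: $\frac{121}{4} \approx 30.25$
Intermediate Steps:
$Y{\left(q \right)} = - \frac{3}{2}$ ($Y{\left(q \right)} = 5 \left(- \frac{1}{2}\right) + 1 = - \frac{5}{2} + 1 = - \frac{3}{2}$)
$\left(Y{\left(2 \right)} + 7\right)^{2} = \left(- \frac{3}{2} + 7\right)^{2} = \left(\frac{11}{2}\right)^{2} = \frac{121}{4}$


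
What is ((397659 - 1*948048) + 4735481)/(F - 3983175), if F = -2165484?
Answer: -4185092/6148659 ≈ -0.68065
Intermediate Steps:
((397659 - 1*948048) + 4735481)/(F - 3983175) = ((397659 - 1*948048) + 4735481)/(-2165484 - 3983175) = ((397659 - 948048) + 4735481)/(-6148659) = (-550389 + 4735481)*(-1/6148659) = 4185092*(-1/6148659) = -4185092/6148659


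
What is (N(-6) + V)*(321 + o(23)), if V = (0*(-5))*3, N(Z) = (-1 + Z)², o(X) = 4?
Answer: 15925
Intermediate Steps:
V = 0 (V = 0*3 = 0)
(N(-6) + V)*(321 + o(23)) = ((-1 - 6)² + 0)*(321 + 4) = ((-7)² + 0)*325 = (49 + 0)*325 = 49*325 = 15925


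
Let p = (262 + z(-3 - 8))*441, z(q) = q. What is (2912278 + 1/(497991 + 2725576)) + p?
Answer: 9744743110424/3223567 ≈ 3.0230e+6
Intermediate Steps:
p = 110691 (p = (262 + (-3 - 8))*441 = (262 - 11)*441 = 251*441 = 110691)
(2912278 + 1/(497991 + 2725576)) + p = (2912278 + 1/(497991 + 2725576)) + 110691 = (2912278 + 1/3223567) + 110691 = 9387923255627/3223567 + 110691 = 9744743110424/3223567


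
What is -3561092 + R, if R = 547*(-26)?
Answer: -3575314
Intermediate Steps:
R = -14222
-3561092 + R = -3561092 - 14222 = -3575314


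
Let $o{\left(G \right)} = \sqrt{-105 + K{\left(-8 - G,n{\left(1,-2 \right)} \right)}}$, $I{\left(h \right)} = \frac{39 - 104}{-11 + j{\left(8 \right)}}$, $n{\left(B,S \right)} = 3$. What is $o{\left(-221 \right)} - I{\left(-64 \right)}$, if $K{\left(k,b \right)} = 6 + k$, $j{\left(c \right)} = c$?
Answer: $- \frac{65}{3} + \sqrt{114} \approx -10.99$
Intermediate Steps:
$I{\left(h \right)} = \frac{65}{3}$ ($I{\left(h \right)} = \frac{39 - 104}{-11 + 8} = - \frac{65}{-3} = \left(-65\right) \left(- \frac{1}{3}\right) = \frac{65}{3}$)
$o{\left(G \right)} = \sqrt{-107 - G}$ ($o{\left(G \right)} = \sqrt{-105 + \left(6 - \left(8 + G\right)\right)} = \sqrt{-105 - \left(2 + G\right)} = \sqrt{-107 - G}$)
$o{\left(-221 \right)} - I{\left(-64 \right)} = \sqrt{-107 - -221} - \frac{65}{3} = \sqrt{-107 + 221} - \frac{65}{3} = \sqrt{114} - \frac{65}{3} = - \frac{65}{3} + \sqrt{114}$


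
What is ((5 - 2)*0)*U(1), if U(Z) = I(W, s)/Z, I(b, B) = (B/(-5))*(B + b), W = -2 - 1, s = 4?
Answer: 0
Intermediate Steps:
W = -3
I(b, B) = -B*(B + b)/5 (I(b, B) = (B*(-⅕))*(B + b) = (-B/5)*(B + b) = -B*(B + b)/5)
U(Z) = -4/(5*Z) (U(Z) = (-⅕*4*(4 - 3))/Z = (-⅕*4*1)/Z = -4/(5*Z))
((5 - 2)*0)*U(1) = ((5 - 2)*0)*(-⅘/1) = (3*0)*(-⅘*1) = 0*(-⅘) = 0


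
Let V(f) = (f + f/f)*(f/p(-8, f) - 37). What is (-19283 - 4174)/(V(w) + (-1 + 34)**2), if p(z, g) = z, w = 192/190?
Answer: -211699425/9154568 ≈ -23.125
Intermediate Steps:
w = 96/95 (w = 192*(1/190) = 96/95 ≈ 1.0105)
V(f) = (1 + f)*(-37 - f/8) (V(f) = (f + f/f)*(f/(-8) - 37) = (f + 1)*(f*(-1/8) - 37) = (1 + f)*(-f/8 - 37) = (1 + f)*(-37 - f/8))
(-19283 - 4174)/(V(w) + (-1 + 34)**2) = (-19283 - 4174)/((-37 - 297/8*96/95 - (96/95)**2/8) + (-1 + 34)**2) = -23457/((-37 - 3564/95 - 1/8*9216/9025) + 33**2) = -23457/((-37 - 3564/95 - 1152/9025) + 1089) = -23457/(-673657/9025 + 1089) = -23457/9154568/9025 = -23457*9025/9154568 = -211699425/9154568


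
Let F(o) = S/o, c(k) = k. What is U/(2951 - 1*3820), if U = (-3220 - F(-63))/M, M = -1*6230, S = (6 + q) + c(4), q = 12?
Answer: -101419/170536905 ≈ -0.00059470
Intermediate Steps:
S = 22 (S = (6 + 12) + 4 = 18 + 4 = 22)
M = -6230
F(o) = 22/o
U = 101419/196245 (U = (-3220 - 22/(-63))/(-6230) = (-3220 - 22*(-1)/63)*(-1/6230) = (-3220 - 1*(-22/63))*(-1/6230) = (-3220 + 22/63)*(-1/6230) = -202838/63*(-1/6230) = 101419/196245 ≈ 0.51680)
U/(2951 - 1*3820) = 101419/(196245*(2951 - 1*3820)) = 101419/(196245*(2951 - 3820)) = (101419/196245)/(-869) = (101419/196245)*(-1/869) = -101419/170536905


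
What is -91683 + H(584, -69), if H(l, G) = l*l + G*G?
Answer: 254134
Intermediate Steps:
H(l, G) = G² + l² (H(l, G) = l² + G² = G² + l²)
-91683 + H(584, -69) = -91683 + ((-69)² + 584²) = -91683 + (4761 + 341056) = -91683 + 345817 = 254134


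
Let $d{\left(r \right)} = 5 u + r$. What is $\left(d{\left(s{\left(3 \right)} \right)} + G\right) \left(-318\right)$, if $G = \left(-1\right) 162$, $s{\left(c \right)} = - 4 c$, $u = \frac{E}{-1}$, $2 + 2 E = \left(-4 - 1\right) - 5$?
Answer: $45792$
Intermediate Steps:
$E = -6$ ($E = -1 + \frac{\left(-4 - 1\right) - 5}{2} = -1 + \frac{-5 - 5}{2} = -1 + \frac{1}{2} \left(-10\right) = -1 - 5 = -6$)
$u = 6$ ($u = - \frac{6}{-1} = \left(-6\right) \left(-1\right) = 6$)
$d{\left(r \right)} = 30 + r$ ($d{\left(r \right)} = 5 \cdot 6 + r = 30 + r$)
$G = -162$
$\left(d{\left(s{\left(3 \right)} \right)} + G\right) \left(-318\right) = \left(\left(30 - 12\right) - 162\right) \left(-318\right) = \left(18 - 162\right) \left(-318\right) = \left(-144\right) \left(-318\right) = 45792$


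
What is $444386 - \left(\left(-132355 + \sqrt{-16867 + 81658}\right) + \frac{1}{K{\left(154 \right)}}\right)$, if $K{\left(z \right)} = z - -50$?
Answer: $\frac{117655163}{204} - 3 \sqrt{7199} \approx 5.7649 \cdot 10^{5}$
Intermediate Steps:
$K{\left(z \right)} = 50 + z$ ($K{\left(z \right)} = z + 50 = 50 + z$)
$444386 - \left(\left(-132355 + \sqrt{-16867 + 81658}\right) + \frac{1}{K{\left(154 \right)}}\right) = 444386 - \left(\left(-132355 + \sqrt{-16867 + 81658}\right) + \frac{1}{50 + 154}\right) = 444386 - \left(\left(-132355 + \sqrt{64791}\right) + \frac{1}{204}\right) = 444386 - \left(\left(-132355 + 3 \sqrt{7199}\right) + \frac{1}{204}\right) = 444386 - \left(- \frac{27000419}{204} + 3 \sqrt{7199}\right) = 444386 + \left(\frac{27000419}{204} - 3 \sqrt{7199}\right) = \frac{117655163}{204} - 3 \sqrt{7199}$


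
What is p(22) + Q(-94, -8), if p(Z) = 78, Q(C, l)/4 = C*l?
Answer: 3086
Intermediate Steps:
Q(C, l) = 4*C*l (Q(C, l) = 4*(C*l) = 4*C*l)
p(22) + Q(-94, -8) = 78 + 4*(-94)*(-8) = 78 + 3008 = 3086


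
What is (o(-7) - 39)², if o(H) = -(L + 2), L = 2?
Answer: 1849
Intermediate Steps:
o(H) = -4 (o(H) = -(2 + 2) = -1*4 = -4)
(o(-7) - 39)² = (-4 - 39)² = (-43)² = 1849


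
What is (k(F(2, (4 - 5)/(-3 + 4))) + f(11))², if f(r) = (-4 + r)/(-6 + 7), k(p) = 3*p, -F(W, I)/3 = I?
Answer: 256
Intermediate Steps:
F(W, I) = -3*I
f(r) = -4 + r (f(r) = (-4 + r)/1 = (-4 + r)*1 = -4 + r)
(k(F(2, (4 - 5)/(-3 + 4))) + f(11))² = (3*(-3*(4 - 5)/(-3 + 4)) + (-4 + 11))² = (3*(-(-3)/1) + 7)² = (3*(-(-3)) + 7)² = (3*(-3*(-1)) + 7)² = (3*3 + 7)² = (9 + 7)² = 16² = 256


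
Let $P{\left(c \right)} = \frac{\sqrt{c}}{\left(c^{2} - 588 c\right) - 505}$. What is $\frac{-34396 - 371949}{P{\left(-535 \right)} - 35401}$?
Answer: $\frac{1036757373163188210000}{90322872847826418107} + \frac{48785780700 i \sqrt{535}}{90322872847826418107} \approx 11.478 + 1.2493 \cdot 10^{-8} i$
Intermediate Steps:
$P{\left(c \right)} = \frac{\sqrt{c}}{-505 + c^{2} - 588 c}$
$\frac{-34396 - 371949}{P{\left(-535 \right)} - 35401} = \frac{-34396 - 371949}{\frac{\sqrt{-535}}{-505 + \left(-535\right)^{2} - -314580} - 35401} = - \frac{406345}{\frac{i \sqrt{535}}{-505 + 286225 + 314580} - 35401} = - \frac{406345}{\frac{i \sqrt{535}}{600300} - 35401} = - \frac{406345}{-35401 + \frac{i \sqrt{535}}{600300}}$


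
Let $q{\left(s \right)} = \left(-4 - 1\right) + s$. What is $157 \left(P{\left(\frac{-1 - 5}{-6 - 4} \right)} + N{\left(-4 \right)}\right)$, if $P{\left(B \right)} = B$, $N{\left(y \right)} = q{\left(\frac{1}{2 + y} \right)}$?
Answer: $- \frac{7693}{10} \approx -769.3$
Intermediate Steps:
$q{\left(s \right)} = -5 + s$
$N{\left(y \right)} = -5 + \frac{1}{2 + y}$
$157 \left(P{\left(\frac{-1 - 5}{-6 - 4} \right)} + N{\left(-4 \right)}\right) = 157 \left(\frac{-1 - 5}{-6 - 4} + \frac{-9 - -20}{2 - 4}\right) = 157 \left(- \frac{6}{-10} + \frac{-9 + 20}{-2}\right) = 157 \left(\left(-6\right) \left(- \frac{1}{10}\right) - \frac{11}{2}\right) = 157 \left(\frac{3}{5} - \frac{11}{2}\right) = 157 \left(- \frac{49}{10}\right) = - \frac{7693}{10}$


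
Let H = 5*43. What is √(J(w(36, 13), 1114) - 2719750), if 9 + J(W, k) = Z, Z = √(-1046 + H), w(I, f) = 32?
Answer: √(-2719759 + I*√831) ≈ 0.009 + 1649.2*I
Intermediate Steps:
H = 215
Z = I*√831 (Z = √(-1046 + 215) = √(-831) = I*√831 ≈ 28.827*I)
J(W, k) = -9 + I*√831
√(J(w(36, 13), 1114) - 2719750) = √((-9 + I*√831) - 2719750) = √(-2719759 + I*√831)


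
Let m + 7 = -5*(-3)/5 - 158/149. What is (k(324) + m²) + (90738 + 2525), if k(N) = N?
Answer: 2078293503/22201 ≈ 93613.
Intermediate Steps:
m = -754/149 (m = -7 + (-5*(-3)/5 - 158/149) = -7 + (15*(⅕) - 158*1/149) = -7 + (3 - 158/149) = -7 + 289/149 = -754/149 ≈ -5.0604)
(k(324) + m²) + (90738 + 2525) = (324 + (-754/149)²) + (90738 + 2525) = (324 + 568516/22201) + 93263 = 7761640/22201 + 93263 = 2078293503/22201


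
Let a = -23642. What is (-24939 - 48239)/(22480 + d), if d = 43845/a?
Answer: -1730074276/531428315 ≈ -3.2555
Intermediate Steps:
d = -43845/23642 (d = 43845/(-23642) = 43845*(-1/23642) = -43845/23642 ≈ -1.8545)
(-24939 - 48239)/(22480 + d) = (-24939 - 48239)/(22480 - 43845/23642) = -73178/531428315/23642 = -73178*23642/531428315 = -1730074276/531428315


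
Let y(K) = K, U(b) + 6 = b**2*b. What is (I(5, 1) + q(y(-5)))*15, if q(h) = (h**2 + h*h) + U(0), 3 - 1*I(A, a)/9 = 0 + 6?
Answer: 255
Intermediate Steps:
U(b) = -6 + b**3 (U(b) = -6 + b**2*b = -6 + b**3)
I(A, a) = -27 (I(A, a) = 27 - 9*(0 + 6) = 27 - 9*6 = 27 - 54 = -27)
q(h) = -6 + 2*h**2 (q(h) = (h**2 + h*h) + (-6 + 0**3) = (h**2 + h**2) + (-6 + 0) = 2*h**2 - 6 = -6 + 2*h**2)
(I(5, 1) + q(y(-5)))*15 = (-27 + (-6 + 2*(-5)**2))*15 = (-27 + (-6 + 2*25))*15 = (-27 + (-6 + 50))*15 = (-27 + 44)*15 = 17*15 = 255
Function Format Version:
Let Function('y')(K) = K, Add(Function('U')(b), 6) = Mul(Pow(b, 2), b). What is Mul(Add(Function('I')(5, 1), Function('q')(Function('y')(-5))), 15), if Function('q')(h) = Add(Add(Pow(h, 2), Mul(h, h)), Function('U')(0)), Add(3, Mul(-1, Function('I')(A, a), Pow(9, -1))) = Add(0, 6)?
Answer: 255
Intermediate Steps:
Function('U')(b) = Add(-6, Pow(b, 3)) (Function('U')(b) = Add(-6, Mul(Pow(b, 2), b)) = Add(-6, Pow(b, 3)))
Function('I')(A, a) = -27 (Function('I')(A, a) = Add(27, Mul(-9, Add(0, 6))) = Add(27, Mul(-9, 6)) = Add(27, -54) = -27)
Function('q')(h) = Add(-6, Mul(2, Pow(h, 2))) (Function('q')(h) = Add(Add(Pow(h, 2), Mul(h, h)), Add(-6, Pow(0, 3))) = Add(Add(Pow(h, 2), Pow(h, 2)), Add(-6, 0)) = Add(Mul(2, Pow(h, 2)), -6) = Add(-6, Mul(2, Pow(h, 2))))
Mul(Add(Function('I')(5, 1), Function('q')(Function('y')(-5))), 15) = Mul(Add(-27, Add(-6, Mul(2, Pow(-5, 2)))), 15) = Mul(Add(-27, Add(-6, Mul(2, 25))), 15) = Mul(Add(-27, Add(-6, 50)), 15) = Mul(Add(-27, 44), 15) = Mul(17, 15) = 255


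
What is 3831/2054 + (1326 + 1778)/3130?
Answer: 9183323/3214510 ≈ 2.8568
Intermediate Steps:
3831/2054 + (1326 + 1778)/3130 = 3831*(1/2054) + 3104*(1/3130) = 3831/2054 + 1552/1565 = 9183323/3214510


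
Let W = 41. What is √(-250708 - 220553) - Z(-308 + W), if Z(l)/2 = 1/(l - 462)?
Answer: 2/729 + I*√471261 ≈ 0.0027435 + 686.48*I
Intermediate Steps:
Z(l) = 2/(-462 + l) (Z(l) = 2/(l - 462) = 2/(-462 + l))
√(-250708 - 220553) - Z(-308 + W) = √(-250708 - 220553) - 2/(-462 + (-308 + 41)) = √(-471261) - 2/(-462 - 267) = I*√471261 - 2/(-729) = I*√471261 - 2*(-1)/729 = I*√471261 - 1*(-2/729) = I*√471261 + 2/729 = 2/729 + I*√471261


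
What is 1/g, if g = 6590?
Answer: 1/6590 ≈ 0.00015175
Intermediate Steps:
1/g = 1/6590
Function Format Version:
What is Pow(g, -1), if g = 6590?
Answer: Rational(1, 6590) ≈ 0.00015175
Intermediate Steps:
Pow(g, -1) = Pow(6590, -1) = Rational(1, 6590)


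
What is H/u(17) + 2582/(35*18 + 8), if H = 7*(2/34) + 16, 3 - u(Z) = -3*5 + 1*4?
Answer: 396259/75922 ≈ 5.2193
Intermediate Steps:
u(Z) = 14 (u(Z) = 3 - (-3*5 + 1*4) = 3 - (-15 + 4) = 3 - 1*(-11) = 3 + 11 = 14)
H = 279/17 (H = 7*(2*(1/34)) + 16 = 7*(1/17) + 16 = 7/17 + 16 = 279/17 ≈ 16.412)
H/u(17) + 2582/(35*18 + 8) = (279/17)/14 + 2582/(35*18 + 8) = (279/17)*(1/14) + 2582/(630 + 8) = 279/238 + 2582/638 = 279/238 + 2582*(1/638) = 279/238 + 1291/319 = 396259/75922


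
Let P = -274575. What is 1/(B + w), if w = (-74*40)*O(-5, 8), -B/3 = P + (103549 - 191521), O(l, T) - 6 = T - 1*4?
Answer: 1/1058041 ≈ 9.4514e-7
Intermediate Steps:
O(l, T) = 2 + T (O(l, T) = 6 + (T - 1*4) = 6 + (T - 4) = 6 + (-4 + T) = 2 + T)
B = 1087641 (B = -3*(-274575 + (103549 - 191521)) = -3*(-274575 - 87972) = -3*(-362547) = 1087641)
w = -29600 (w = (-74*40)*(2 + 8) = -2960*10 = -29600)
1/(B + w) = 1/(1087641 - 29600) = 1/1058041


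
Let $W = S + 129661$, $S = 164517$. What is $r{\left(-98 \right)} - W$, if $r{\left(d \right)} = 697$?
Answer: $-293481$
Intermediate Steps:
$W = 294178$ ($W = 164517 + 129661 = 294178$)
$r{\left(-98 \right)} - W = 697 - 294178 = -293481$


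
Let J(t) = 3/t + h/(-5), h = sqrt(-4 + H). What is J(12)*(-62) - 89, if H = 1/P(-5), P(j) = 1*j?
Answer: -209/2 + 62*I*sqrt(105)/25 ≈ -104.5 + 25.412*I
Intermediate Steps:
P(j) = j
H = -1/5 (H = 1/(-5) = -1/5 ≈ -0.20000)
h = I*sqrt(105)/5 (h = sqrt(-4 - 1/5) = sqrt(-21/5) = I*sqrt(105)/5 ≈ 2.0494*I)
J(t) = 3/t - I*sqrt(105)/25 (J(t) = 3/t + (I*sqrt(105)/5)/(-5) = 3/t + (I*sqrt(105)/5)*(-1/5) = 3/t - I*sqrt(105)/25)
J(12)*(-62) - 89 = (3/12 - I*sqrt(105)/25)*(-62) - 89 = (3*(1/12) - I*sqrt(105)/25)*(-62) - 89 = (1/4 - I*sqrt(105)/25)*(-62) - 89 = (-31/2 + 62*I*sqrt(105)/25) - 89 = -209/2 + 62*I*sqrt(105)/25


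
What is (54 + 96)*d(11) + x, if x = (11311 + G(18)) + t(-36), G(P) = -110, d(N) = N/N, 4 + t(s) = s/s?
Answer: 11348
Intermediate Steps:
t(s) = -3 (t(s) = -4 + s/s = -4 + 1 = -3)
d(N) = 1
x = 11198 (x = (11311 - 110) - 3 = 11201 - 3 = 11198)
(54 + 96)*d(11) + x = (54 + 96)*1 + 11198 = 150*1 + 11198 = 150 + 11198 = 11348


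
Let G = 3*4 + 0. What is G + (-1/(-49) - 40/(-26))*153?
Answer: 159573/637 ≈ 250.51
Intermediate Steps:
G = 12 (G = 12 + 0 = 12)
G + (-1/(-49) - 40/(-26))*153 = 12 + (-1/(-49) - 40/(-26))*153 = 12 + (-1*(-1/49) - 40*(-1/26))*153 = 12 + (1/49 + 20/13)*153 = 12 + (993/637)*153 = 12 + 151929/637 = 159573/637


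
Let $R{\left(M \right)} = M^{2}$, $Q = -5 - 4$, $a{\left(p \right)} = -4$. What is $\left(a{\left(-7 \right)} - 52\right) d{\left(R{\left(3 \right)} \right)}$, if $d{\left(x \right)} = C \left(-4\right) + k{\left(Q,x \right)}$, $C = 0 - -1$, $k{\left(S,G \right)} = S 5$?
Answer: $2744$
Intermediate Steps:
$Q = -9$ ($Q = -5 - 4 = -9$)
$k{\left(S,G \right)} = 5 S$
$C = 1$ ($C = 0 + 1 = 1$)
$d{\left(x \right)} = -49$ ($d{\left(x \right)} = 1 \left(-4\right) + 5 \left(-9\right) = -4 - 45 = -49$)
$\left(a{\left(-7 \right)} - 52\right) d{\left(R{\left(3 \right)} \right)} = \left(-4 - 52\right) \left(-49\right) = \left(-56\right) \left(-49\right) = 2744$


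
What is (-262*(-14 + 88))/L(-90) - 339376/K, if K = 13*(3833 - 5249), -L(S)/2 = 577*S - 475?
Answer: 2200819016/120583905 ≈ 18.251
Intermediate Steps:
L(S) = 950 - 1154*S (L(S) = -2*(577*S - 475) = -2*(-475 + 577*S) = 950 - 1154*S)
K = -18408 (K = 13*(-1416) = -18408)
(-262*(-14 + 88))/L(-90) - 339376/K = (-262*(-14 + 88))/(950 - 1154*(-90)) - 339376/(-18408) = (-262*74)/(950 + 103860) - 339376*(-1/18408) = -19388/104810 + 42422/2301 = -19388*1/104810 + 42422/2301 = -9694/52405 + 42422/2301 = 2200819016/120583905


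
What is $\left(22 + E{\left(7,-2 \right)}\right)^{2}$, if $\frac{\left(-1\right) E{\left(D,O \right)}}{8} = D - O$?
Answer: $2500$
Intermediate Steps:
$E{\left(D,O \right)} = - 8 D + 8 O$ ($E{\left(D,O \right)} = - 8 \left(D - O\right) = - 8 D + 8 O$)
$\left(22 + E{\left(7,-2 \right)}\right)^{2} = \left(22 + \left(\left(-8\right) 7 + 8 \left(-2\right)\right)\right)^{2} = \left(22 - 72\right)^{2} = \left(-50\right)^{2} = 2500$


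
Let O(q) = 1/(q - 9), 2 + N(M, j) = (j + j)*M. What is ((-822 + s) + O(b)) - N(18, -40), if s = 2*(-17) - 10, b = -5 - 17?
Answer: 17855/31 ≈ 575.97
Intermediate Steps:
b = -22
s = -44 (s = -34 - 10 = -44)
N(M, j) = -2 + 2*M*j (N(M, j) = -2 + (j + j)*M = -2 + (2*j)*M = -2 + 2*M*j)
O(q) = 1/(-9 + q)
((-822 + s) + O(b)) - N(18, -40) = ((-822 - 44) + 1/(-9 - 22)) - (-2 + 2*18*(-40)) = (-866 + 1/(-31)) - (-2 - 1440) = (-866 - 1/31) - 1*(-1442) = -26847/31 + 1442 = 17855/31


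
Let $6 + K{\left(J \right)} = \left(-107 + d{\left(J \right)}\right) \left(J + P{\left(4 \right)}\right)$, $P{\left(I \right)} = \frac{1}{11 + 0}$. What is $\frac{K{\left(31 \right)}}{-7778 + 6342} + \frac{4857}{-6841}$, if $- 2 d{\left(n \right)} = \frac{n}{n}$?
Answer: $\frac{175239699}{108060436} \approx 1.6217$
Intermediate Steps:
$d{\left(n \right)} = - \frac{1}{2}$ ($d{\left(n \right)} = - \frac{n \frac{1}{n}}{2} = \left(- \frac{1}{2}\right) 1 = - \frac{1}{2}$)
$P{\left(I \right)} = \frac{1}{11}$
$K{\left(J \right)} = - \frac{347}{22} - \frac{215 J}{2}$ ($K{\left(J \right)} = -6 + \left(-107 - \frac{1}{2}\right) \left(J + \frac{1}{11}\right) = -6 - \frac{215 \left(\frac{1}{11} + J\right)}{2} = -6 - \left(\frac{215}{22} + \frac{215 J}{2}\right) = - \frac{347}{22} - \frac{215 J}{2}$)
$\frac{K{\left(31 \right)}}{-7778 + 6342} + \frac{4857}{-6841} = \frac{- \frac{347}{22} - \frac{6665}{2}}{-7778 + 6342} + \frac{4857}{-6841} = \frac{- \frac{347}{22} - \frac{6665}{2}}{-1436} + 4857 \left(- \frac{1}{6841}\right) = \left(- \frac{36831}{11}\right) \left(- \frac{1}{1436}\right) - \frac{4857}{6841} = \frac{36831}{15796} - \frac{4857}{6841} = \frac{175239699}{108060436}$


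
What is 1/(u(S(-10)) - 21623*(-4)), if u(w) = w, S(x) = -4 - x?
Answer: 1/86498 ≈ 1.1561e-5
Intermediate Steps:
1/(u(S(-10)) - 21623*(-4)) = 1/((-4 - 1*(-10)) - 21623*(-4)) = 1/((-4 + 10) + 86492) = 1/(6 + 86492) = 1/86498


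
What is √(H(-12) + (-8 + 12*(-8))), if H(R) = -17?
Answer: 11*I ≈ 11.0*I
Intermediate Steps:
√(H(-12) + (-8 + 12*(-8))) = √(-17 + (-8 + 12*(-8))) = √(-17 + (-8 - 96)) = √(-17 - 104) = √(-121) = 11*I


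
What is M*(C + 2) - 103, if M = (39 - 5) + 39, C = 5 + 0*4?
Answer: 408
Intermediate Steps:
C = 5 (C = 5 + 0 = 5)
M = 73 (M = 34 + 39 = 73)
M*(C + 2) - 103 = 73*(5 + 2) - 103 = 73*7 - 103 = 511 - 103 = 408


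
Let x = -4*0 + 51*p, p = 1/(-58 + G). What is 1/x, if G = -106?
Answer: -164/51 ≈ -3.2157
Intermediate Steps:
p = -1/164 (p = 1/(-58 - 106) = 1/(-164) = -1/164 ≈ -0.0060976)
x = -51/164 (x = -4*0 + 51*(-1/164) = 0 - 51/164 = -51/164 ≈ -0.31098)
1/x = 1/(-51/164) = -164/51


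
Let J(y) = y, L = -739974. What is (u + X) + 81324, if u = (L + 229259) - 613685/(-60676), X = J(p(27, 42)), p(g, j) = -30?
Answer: -26054934911/60676 ≈ -4.2941e+5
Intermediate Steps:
X = -30
u = -30987529655/60676 (u = (-739974 + 229259) - 613685/(-60676) = -510715 - 613685*(-1/60676) = -510715 + 613685/60676 = -30987529655/60676 ≈ -5.1071e+5)
(u + X) + 81324 = (-30987529655/60676 - 30) + 81324 = -30989349935/60676 + 81324 = -26054934911/60676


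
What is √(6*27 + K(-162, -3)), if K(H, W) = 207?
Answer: 3*√41 ≈ 19.209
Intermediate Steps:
√(6*27 + K(-162, -3)) = √(6*27 + 207) = √(162 + 207) = √369 = 3*√41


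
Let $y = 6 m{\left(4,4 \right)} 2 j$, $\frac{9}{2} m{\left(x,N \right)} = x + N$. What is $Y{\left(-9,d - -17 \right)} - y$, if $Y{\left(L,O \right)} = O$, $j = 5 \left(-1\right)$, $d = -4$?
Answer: $\frac{359}{3} \approx 119.67$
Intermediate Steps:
$j = -5$
$m{\left(x,N \right)} = \frac{2 N}{9} + \frac{2 x}{9}$ ($m{\left(x,N \right)} = \frac{2 \left(x + N\right)}{9} = \frac{2 \left(N + x\right)}{9} = \frac{2 N}{9} + \frac{2 x}{9}$)
$y = - \frac{320}{3}$ ($y = 6 \left(\frac{2}{9} \cdot 4 + \frac{2}{9} \cdot 4\right) 2 \left(-5\right) = 6 \left(\frac{8}{9} + \frac{8}{9}\right) 2 \left(-5\right) = 6 \cdot \frac{16}{9} \cdot 2 \left(-5\right) = \frac{32}{3} \cdot 2 \left(-5\right) = \frac{64}{3} \left(-5\right) = - \frac{320}{3} \approx -106.67$)
$Y{\left(-9,d - -17 \right)} - y = \left(-4 - -17\right) - - \frac{320}{3} = \left(-4 + 17\right) + \frac{320}{3} = 13 + \frac{320}{3} = \frac{359}{3}$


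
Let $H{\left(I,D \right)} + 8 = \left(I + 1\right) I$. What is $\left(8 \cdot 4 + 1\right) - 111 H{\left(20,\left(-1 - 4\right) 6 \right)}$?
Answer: $-45699$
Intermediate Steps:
$H{\left(I,D \right)} = -8 + I \left(1 + I\right)$ ($H{\left(I,D \right)} = -8 + \left(I + 1\right) I = -8 + \left(1 + I\right) I = -8 + I \left(1 + I\right)$)
$\left(8 \cdot 4 + 1\right) - 111 H{\left(20,\left(-1 - 4\right) 6 \right)} = \left(8 \cdot 4 + 1\right) - 111 \left(-8 + 20 + 20^{2}\right) = \left(32 + 1\right) - 111 \left(-8 + 20 + 400\right) = 33 - 45732 = -45699$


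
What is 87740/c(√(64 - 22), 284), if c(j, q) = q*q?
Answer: 21935/20164 ≈ 1.0878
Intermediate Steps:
c(j, q) = q²
87740/c(√(64 - 22), 284) = 87740/(284²) = 87740/80656 = 87740*(1/80656) = 21935/20164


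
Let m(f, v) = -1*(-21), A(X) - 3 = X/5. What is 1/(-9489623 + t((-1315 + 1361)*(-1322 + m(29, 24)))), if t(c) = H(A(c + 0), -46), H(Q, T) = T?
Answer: -1/9489669 ≈ -1.0538e-7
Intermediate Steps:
A(X) = 3 + X/5
m(f, v) = 21
t(c) = -46
1/(-9489623 + t((-1315 + 1361)*(-1322 + m(29, 24)))) = 1/(-9489623 - 46) = 1/(-9489669) = -1/9489669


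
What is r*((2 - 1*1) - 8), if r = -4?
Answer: 28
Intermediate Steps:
r*((2 - 1*1) - 8) = -4*((2 - 1*1) - 8) = -4*((2 - 1) - 8) = -4*(1 - 8) = -4*(-7) = 28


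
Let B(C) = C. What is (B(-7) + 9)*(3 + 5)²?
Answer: 128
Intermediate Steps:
(B(-7) + 9)*(3 + 5)² = (-7 + 9)*(3 + 5)² = 2*8² = 2*64 = 128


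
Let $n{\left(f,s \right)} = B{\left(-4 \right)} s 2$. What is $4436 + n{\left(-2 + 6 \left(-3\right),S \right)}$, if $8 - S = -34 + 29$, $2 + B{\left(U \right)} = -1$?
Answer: $4358$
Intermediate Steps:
$B{\left(U \right)} = -3$ ($B{\left(U \right)} = -2 - 1 = -3$)
$S = 13$ ($S = 8 - \left(-34 + 29\right) = 8 - -5 = 8 + 5 = 13$)
$n{\left(f,s \right)} = - 6 s$ ($n{\left(f,s \right)} = - 3 s 2 = - 6 s$)
$4436 + n{\left(-2 + 6 \left(-3\right),S \right)} = 4436 - 78 = 4358$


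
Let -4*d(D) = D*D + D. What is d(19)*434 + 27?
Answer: -41203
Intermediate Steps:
d(D) = -D/4 - D²/4 (d(D) = -(D*D + D)/4 = -(D² + D)/4 = -(D + D²)/4 = -D/4 - D²/4)
d(19)*434 + 27 = -¼*19*(1 + 19)*434 + 27 = -¼*19*20*434 + 27 = -95*434 + 27 = -41230 + 27 = -41203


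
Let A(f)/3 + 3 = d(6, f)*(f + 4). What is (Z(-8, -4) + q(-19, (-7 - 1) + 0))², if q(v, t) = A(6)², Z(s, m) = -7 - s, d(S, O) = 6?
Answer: 855094564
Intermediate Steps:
A(f) = 63 + 18*f (A(f) = -9 + 3*(6*(f + 4)) = -9 + 3*(6*(4 + f)) = -9 + 3*(24 + 6*f) = -9 + (72 + 18*f) = 63 + 18*f)
q(v, t) = 29241 (q(v, t) = (63 + 18*6)² = (63 + 108)² = 171² = 29241)
(Z(-8, -4) + q(-19, (-7 - 1) + 0))² = ((-7 - 1*(-8)) + 29241)² = ((-7 + 8) + 29241)² = (1 + 29241)² = 29242² = 855094564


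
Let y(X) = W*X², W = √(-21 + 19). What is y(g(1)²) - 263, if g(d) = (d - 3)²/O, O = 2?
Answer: -263 + 16*I*√2 ≈ -263.0 + 22.627*I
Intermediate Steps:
g(d) = (-3 + d)²/2 (g(d) = (d - 3)²/2 = (-3 + d)²*(½) = (-3 + d)²/2)
W = I*√2 (W = √(-2) = I*√2 ≈ 1.4142*I)
y(X) = I*√2*X² (y(X) = (I*√2)*X² = I*√2*X²)
y(g(1)²) - 263 = I*√2*(((-3 + 1)²/2)²)² - 263 = I*√2*(((½)*(-2)²)²)² - 263 = I*√2*(((½)*4)²)² - 263 = I*√2*(2²)² - 263 = I*√2*4² - 263 = I*√2*16 - 263 = 16*I*√2 - 263 = -263 + 16*I*√2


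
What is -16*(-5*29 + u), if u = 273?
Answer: -2048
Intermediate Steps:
-16*(-5*29 + u) = -16*(-5*29 + 273) = -16*(-145 + 273) = -16*128 = -2048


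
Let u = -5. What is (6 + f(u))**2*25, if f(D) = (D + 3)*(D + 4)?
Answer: 1600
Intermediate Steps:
f(D) = (3 + D)*(4 + D)
(6 + f(u))**2*25 = (6 + (12 + (-5)**2 + 7*(-5)))**2*25 = (6 + (12 + 25 - 35))**2*25 = (6 + 2)**2*25 = 8**2*25 = 64*25 = 1600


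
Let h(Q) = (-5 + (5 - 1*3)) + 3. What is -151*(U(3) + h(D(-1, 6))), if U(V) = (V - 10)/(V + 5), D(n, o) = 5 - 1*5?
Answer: 1057/8 ≈ 132.13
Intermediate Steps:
D(n, o) = 0 (D(n, o) = 5 - 5 = 0)
U(V) = (-10 + V)/(5 + V)
h(Q) = 0 (h(Q) = (-5 + (5 - 3)) + 3 = (-5 + 2) + 3 = -3 + 3 = 0)
-151*(U(3) + h(D(-1, 6))) = -151*((-10 + 3)/(5 + 3) + 0) = -151*(-7/8 + 0) = -151*(-7/8) = 1057/8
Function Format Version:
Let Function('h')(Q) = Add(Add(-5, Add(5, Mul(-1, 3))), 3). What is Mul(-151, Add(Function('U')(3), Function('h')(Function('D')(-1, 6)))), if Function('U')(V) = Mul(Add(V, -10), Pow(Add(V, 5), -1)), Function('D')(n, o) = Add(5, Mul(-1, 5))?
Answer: Rational(1057, 8) ≈ 132.13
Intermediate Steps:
Function('D')(n, o) = 0 (Function('D')(n, o) = Add(5, -5) = 0)
Function('U')(V) = Mul(Pow(Add(5, V), -1), Add(-10, V)) (Function('U')(V) = Mul(Add(-10, V), Pow(Add(5, V), -1)) = Mul(Pow(Add(5, V), -1), Add(-10, V)))
Function('h')(Q) = 0 (Function('h')(Q) = Add(Add(-5, Add(5, -3)), 3) = Add(Add(-5, 2), 3) = Add(-3, 3) = 0)
Mul(-151, Add(Function('U')(3), Function('h')(Function('D')(-1, 6)))) = Mul(-151, Add(Mul(Pow(Add(5, 3), -1), Add(-10, 3)), 0)) = Mul(-151, Add(Mul(Pow(8, -1), -7), 0)) = Mul(-151, Add(Mul(Rational(1, 8), -7), 0)) = Mul(-151, Add(Rational(-7, 8), 0)) = Mul(-151, Rational(-7, 8)) = Rational(1057, 8)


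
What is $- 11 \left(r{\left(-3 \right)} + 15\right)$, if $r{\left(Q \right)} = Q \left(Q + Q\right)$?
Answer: $-363$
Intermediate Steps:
$r{\left(Q \right)} = 2 Q^{2}$ ($r{\left(Q \right)} = Q 2 Q = 2 Q^{2}$)
$- 11 \left(r{\left(-3 \right)} + 15\right) = - 11 \left(2 \left(-3\right)^{2} + 15\right) = - 11 \left(2 \cdot 9 + 15\right) = - 11 \left(18 + 15\right) = \left(-11\right) 33 = -363$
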